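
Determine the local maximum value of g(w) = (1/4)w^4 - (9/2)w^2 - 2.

g'(w) = w^3 - 9w. Setting g'(w) = 0 gives w ∈ {-3, 0, 3}.
Since g''(w) = 3w^2 - 9, we get g''(-3) = 18 > 0 ⇒ local minimum; g''(0) = -9 < 0 ⇒ local maximum; g''(3) = 18 > 0 ⇒ local minimum.
The local maximum is g(0) = -2.

-2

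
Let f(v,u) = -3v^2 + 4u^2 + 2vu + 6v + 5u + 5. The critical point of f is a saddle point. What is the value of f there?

∂f/∂v = -6v + 2u + 6 = 0 and ∂f/∂u = 2v + 8u + 5 = 0, so (v, u) = (19/26, -21/26).
The Hessian has f_{vv} = -6, f_{uu} = 8, f_{vu} = 2, giving D = -52 < 0, so the point is a saddle point.
f(19/26, -21/26) = 269/52.

269/52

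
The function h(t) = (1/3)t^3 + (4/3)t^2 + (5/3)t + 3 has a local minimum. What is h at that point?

h'(t) = t^2 + (8/3)t + 5/3 = 0 at t = -5/3, -1.
Second-derivative test with h''(t) = 2t + 8/3: h''(-5/3) = -2/3 < 0 ⇒ local maximum; h''(-1) = 2/3 > 0 ⇒ local minimum.
So the local minimum value is h(-1) = 7/3.

7/3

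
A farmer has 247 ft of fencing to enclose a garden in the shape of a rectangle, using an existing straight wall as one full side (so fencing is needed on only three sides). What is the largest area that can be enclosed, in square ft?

Let the sides perpendicular to the wall have length x and the parallel side y, so 2x + y = 247 and the area is A = xy = x(247 − 2x).
A'(x) = 247 − 4x = 0 gives x = 247/4, and A''(x) = −4 < 0 confirms a maximum.
Then y = 247 − 2·247/4 = 247/2 and A = 61009/8.

61009/8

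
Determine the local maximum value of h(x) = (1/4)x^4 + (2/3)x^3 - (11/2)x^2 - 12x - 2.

49/12

h'(x) = x^3 + 2x^2 - 11x - 12. Setting h'(x) = 0 gives x ∈ {-4, -1, 3}.
Since h''(x) = 3x^2 + 4x - 11, we get h''(-4) = 21 > 0 ⇒ local minimum; h''(-1) = -12 < 0 ⇒ local maximum; h''(3) = 28 > 0 ⇒ local minimum.
So the local maximum value is h(-1) = 49/12.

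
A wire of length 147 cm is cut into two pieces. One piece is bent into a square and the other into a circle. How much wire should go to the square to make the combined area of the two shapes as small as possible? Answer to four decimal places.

82.3346

Let x be the length used for the square. Square side x/4; circle radius (147−x)/(2π).
A(x) = (x/4)² + π·((147−x)/(2π))² = x²/16 + (147−x)²/(4π) for 0 ≤ x ≤ 147. A'(x) = x/8 − (147−x)/(2π) = 0 gives x = 4·147/(π+4) ≈ 82.3346.
A'' = 1/8 + 1/(2π) > 0, so this gives the minimum combined area; x ≈ 82.3346 cm to the square.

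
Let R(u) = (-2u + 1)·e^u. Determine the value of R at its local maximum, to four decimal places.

Differentiating with the product rule gives R'(u) = (-2u - 1)·e^u. Since e^u > 0, the only critical point is u = -1/2.
R''(-1/2) has the same sign as -2 < 0, so this is a local maximum.
R(-1/2) = (2)·e^(-1/2) ≈ 1.2131.

1.2131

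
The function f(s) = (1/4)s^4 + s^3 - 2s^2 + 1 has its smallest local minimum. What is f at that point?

Critical points: f'(s) = s^3 + 3s^2 - 4s vanishes at s = -4, 0, 1.
Second-derivative test with f''(s) = 3s^2 + 6s - 4: f''(-4) = 20 > 0 ⇒ local minimum; f''(0) = -4 < 0 ⇒ local maximum; f''(1) = 5 > 0 ⇒ local minimum.
The smallest local minimum is f(-4) = -31.

-31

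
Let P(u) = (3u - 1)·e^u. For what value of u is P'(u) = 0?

By the product rule, P'(u) = (3u + 2)·e^u. Since e^u > 0, the only critical point is u = -2/3.
P''(-2/3) has the same sign as 3 > 0, so this is a local minimum.
P(-2/3) = (-3)·e^(-2/3) ≈ -1.5403.

-2/3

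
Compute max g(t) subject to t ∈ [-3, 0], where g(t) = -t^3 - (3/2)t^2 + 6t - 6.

g'(t) = -3t^2 - 3t + 6, whose only zero in [-3, 0] is t = -2.
Compare values at every candidate in [-3, 0]: g(-3) = -21/2; g(-2) = -16; g(0) = -6.
The maximum over the interval is -6, attained at t = 0.

-6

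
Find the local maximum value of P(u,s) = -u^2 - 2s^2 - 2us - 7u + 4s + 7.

∂P/∂u = -2u - 2s - 7 = 0 and ∂P/∂s = -2u - 4s + 4 = 0, so (u, s) = (-9, 11/2).
The Hessian has P_{uu} = -2, P_{ss} = -4, P_{us} = -2, giving D = 4 > 0 with P_{uu} < 0, so the point is a local maximum.
P(-9, 11/2) = 99/2.

99/2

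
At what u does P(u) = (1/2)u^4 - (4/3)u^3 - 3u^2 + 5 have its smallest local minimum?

3

P'(u) = 2u^3 - 4u^2 - 6u = 0 at u = -1, 0, 3.
Since P''(u) = 6u^2 - 8u - 6, we get P''(-1) = 8 > 0 ⇒ local minimum; P''(0) = -6 < 0 ⇒ local maximum; P''(3) = 24 > 0 ⇒ local minimum.
The smallest local minimum is P(3) = -35/2.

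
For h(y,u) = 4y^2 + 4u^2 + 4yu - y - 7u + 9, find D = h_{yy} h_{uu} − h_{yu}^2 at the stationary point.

48

∂h/∂y = 8y + 4u - 1 = 0 and ∂h/∂u = 4y + 8u - 7 = 0, so (y, u) = (-5/12, 13/12).
The Hessian has h_{yy} = 8, h_{uu} = 8, h_{yu} = 4, giving D = 48 > 0 with h_{yy} > 0, so the point is a local minimum.
D = (8)·(8) − (4)^2 = 48.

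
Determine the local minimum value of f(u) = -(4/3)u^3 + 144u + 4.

-572

f'(u) = -4u^2 + 144 = 0 at u = -6, 6.
f''(u) = -8u. f''(-6) = 48 > 0 ⇒ local minimum; f''(6) = -48 < 0 ⇒ local maximum.
So the local minimum value is f(-6) = -572.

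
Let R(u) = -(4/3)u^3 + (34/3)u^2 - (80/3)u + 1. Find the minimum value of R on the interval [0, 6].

The derivative is -4u^2 + (68/3)u - 80/3, which vanishes at u = 5/3 and u = 4.
Evaluating at the critical points and endpoints: R(0) = 1; R(5/3) = -1469/81; R(4) = -29/3; R(6) = -39.
The minimum over the interval is -39, attained at u = 6.

-39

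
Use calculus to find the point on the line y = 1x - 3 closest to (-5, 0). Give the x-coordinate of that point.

Minimize D(x)^2 = (x + 5)^2 + (x - 3)^2.
d/dx[D^2] = 2(x + 5) + 2·1·(x - 3) = 0 ⇒ x = -1.
Then y = -4 and the distance is √(32) ≈ 5.6569.

-1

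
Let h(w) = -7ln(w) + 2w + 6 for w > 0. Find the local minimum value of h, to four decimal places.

4.2307

h'(w) = -7/w + 2 = 0 gives w = 7/2.
h''(w) = 7/w², which is positive for w > 0, so this is a local minimum.
h(7/2) = -7·ln(7/2) + 7 + 6 ≈ 4.2307.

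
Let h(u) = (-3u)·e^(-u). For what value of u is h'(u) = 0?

1

By the product rule, h'(u) = (3u - 3)·e^(-u). Since e^(-u) > 0, the only critical point is u = 1.
h''(1) has the same sign as 3 > 0, so this is a local minimum.
h(1) = (-3)·e^(-1) ≈ -1.1036.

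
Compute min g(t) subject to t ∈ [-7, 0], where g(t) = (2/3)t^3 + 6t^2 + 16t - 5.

The derivative is 2t^2 + 12t + 16, which vanishes at t = -4 and t = -2.
Compare values at every candidate in [-7, 0]: g(-7) = -155/3; g(-4) = -47/3; g(-2) = -55/3; g(0) = -5.
The minimum over the interval is -155/3, attained at t = -7.

-155/3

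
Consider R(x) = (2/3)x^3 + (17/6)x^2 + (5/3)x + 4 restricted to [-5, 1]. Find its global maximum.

55/6

R'(x) = 2x^2 + (17/3)x + 5/3, which vanishes at x = -5/2 and x = -1/3.
Compare values at every candidate in [-5, 1]: R(-5) = -101/6, R(-5/2) = 57/8, R(-1/3) = 605/162, R(1) = 55/6.
Hence the absolute maximum is 55/6 at x = 1.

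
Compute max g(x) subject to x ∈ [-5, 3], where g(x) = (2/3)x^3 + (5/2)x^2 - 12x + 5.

The derivative is 2x^2 + 5x - 12, which vanishes at x = -4 and x = 3/2.
Evaluating at the critical points and endpoints: g(-5) = 265/6, g(-4) = 151/3, g(3/2) = -41/8, g(3) = 19/2.
So the maximum is g(-4) = 151/3.

151/3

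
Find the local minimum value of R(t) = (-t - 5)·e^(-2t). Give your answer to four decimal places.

-4051.5420

By the product rule, R'(t) = (2t + 9)·e^(-2t). Since e^(-2t) > 0, the only critical point is t = -9/2.
R''(-9/2) has the same sign as 2 > 0, so this is a local minimum.
R(-9/2) = (-1/2)·e^(9) ≈ -4051.5420.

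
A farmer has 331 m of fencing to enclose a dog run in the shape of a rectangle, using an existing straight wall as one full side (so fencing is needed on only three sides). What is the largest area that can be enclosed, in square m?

109561/8

Let the sides perpendicular to the wall have length x and the parallel side y, so 2x + y = 331 and the area is A = xy = x(331 − 2x).
A'(x) = 331 − 4x = 0 gives x = 331/4, and A''(x) = −4 < 0 confirms a maximum.
Then y = 331 − 2·331/4 = 331/2 and A = 109561/8.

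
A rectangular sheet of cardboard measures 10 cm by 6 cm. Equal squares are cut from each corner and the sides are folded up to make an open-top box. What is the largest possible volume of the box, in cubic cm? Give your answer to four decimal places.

With cut size x, the volume is V(x) = x(10 − 2x)(6 − 2x) for 0 < x < 3.
V'(x) = 12x^2 − 64x + 60. Setting V'(x) = 0 gives x ≈ 1.2137 (the root in (0, 3)).
V''(x) = 24x − 64 is negative there, so this is the maximum; V ≈ 32.8353.

32.8353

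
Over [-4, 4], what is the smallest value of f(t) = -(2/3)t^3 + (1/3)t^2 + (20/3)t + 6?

Differentiating, f'(t) = -2t^2 + (2/3)t + 20/3; which vanishes at t = -5/3 and t = 2.
Evaluating at the critical points and endpoints: f(-4) = 82/3,  f(-5/3) = -89/81,  f(2) = 46/3,  f(4) = -14/3.
So the minimum is f(4) = -14/3.

-14/3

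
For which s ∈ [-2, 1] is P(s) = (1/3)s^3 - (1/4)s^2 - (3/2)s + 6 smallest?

1

P'(s) = s^2 - (1/2)s - 3/2, whose only zero in [-2, 1] is s = -1.
Candidates: P(-2) = 16/3; P(-1) = 83/12; P(1) = 55/12.
Hence the absolute minimum is 55/12 at s = 1.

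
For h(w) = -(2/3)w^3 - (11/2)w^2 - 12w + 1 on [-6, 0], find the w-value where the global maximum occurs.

-6

The derivative is -2w^2 - 11w - 12, which vanishes at w = -4 and w = -3/2.
Candidates: h(-6) = 19,  h(-4) = 11/3,  h(-3/2) = 71/8,  h(0) = 1.
The maximum over the interval is 19, attained at w = -6.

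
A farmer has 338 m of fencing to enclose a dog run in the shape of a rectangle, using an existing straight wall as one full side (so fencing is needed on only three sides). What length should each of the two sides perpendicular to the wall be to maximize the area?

Let the sides perpendicular to the wall have length x and the parallel side y, so 2x + y = 338 and the area is A = xy = x(338 − 2x).
A'(x) = 338 − 4x = 0 gives x = 169/2, and A''(x) = −4 < 0 confirms a maximum.
Then y = 338 − 2·169/2 = 169 and A = 28561/2.

169/2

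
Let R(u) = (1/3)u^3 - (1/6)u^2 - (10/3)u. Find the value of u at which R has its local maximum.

-5/3

R'(u) = u^2 - (1/3)u - 10/3 = 0 at u = -5/3, 2.
R''(u) = 2u - 1/3. R''(-5/3) = -11/3 < 0 ⇒ local maximum; R''(2) = 11/3 > 0 ⇒ local minimum.
So the local maximum value is R(-5/3) = 575/162.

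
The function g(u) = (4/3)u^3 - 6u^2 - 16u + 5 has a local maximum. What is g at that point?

41/3

g'(u) = 4u^2 - 12u - 16 = 0 at u = -1, 4.
Since g''(u) = 8u - 12, we get g''(-1) = -20 < 0 ⇒ local maximum; g''(4) = 20 > 0 ⇒ local minimum.
Thus g has its local maximum at u = -1, with value 41/3.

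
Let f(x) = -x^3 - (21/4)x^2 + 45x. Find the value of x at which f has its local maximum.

f'(x) = -3x^2 - (21/2)x + 45 = 0 at x = -6, 5/2.
f''(x) = -6x - 21/2. f''(-6) = 51/2 > 0 ⇒ local minimum; f''(5/2) = -51/2 < 0 ⇒ local maximum.
The local maximum is f(5/2) = 1025/16.

5/2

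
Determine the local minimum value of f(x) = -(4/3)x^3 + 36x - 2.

f'(x) = -4x^2 + 36 = 0 at x = -3, 3.
Second-derivative test with f''(x) = -8x: f''(-3) = 24 > 0 ⇒ local minimum; f''(3) = -24 < 0 ⇒ local maximum.
Thus f has its local minimum at x = -3, with value -74.

-74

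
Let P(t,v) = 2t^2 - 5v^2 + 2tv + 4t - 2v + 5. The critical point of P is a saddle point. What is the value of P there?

∂P/∂t = 4t + 2v + 4 = 0 and ∂P/∂v = 2t - 10v - 2 = 0, so (t, v) = (-9/11, -4/11).
The Hessian has P_{tt} = 4, P_{vv} = -10, P_{tv} = 2, giving D = -44 < 0, so the point is a saddle point.
P(-9/11, -4/11) = 41/11.

41/11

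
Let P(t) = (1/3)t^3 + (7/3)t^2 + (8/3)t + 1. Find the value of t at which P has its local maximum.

P'(t) = t^2 + (14/3)t + 8/3 = 0 at t = -4, -2/3.
P''(t) = 2t + 14/3. P''(-4) = -10/3 < 0 ⇒ local maximum; P''(-2/3) = 10/3 > 0 ⇒ local minimum.
So the local maximum value is P(-4) = 19/3.

-4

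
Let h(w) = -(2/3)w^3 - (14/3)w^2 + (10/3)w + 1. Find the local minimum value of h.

h'(w) = -2w^2 - (28/3)w + 10/3 = 0 at w = -5, 1/3.
Second-derivative test with h''(w) = -4w - 28/3: h''(-5) = 32/3 > 0 ⇒ local minimum; h''(1/3) = -32/3 < 0 ⇒ local maximum.
The local minimum is h(-5) = -49.

-49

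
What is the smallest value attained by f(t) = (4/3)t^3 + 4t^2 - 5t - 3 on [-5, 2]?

Differentiating, f'(t) = 4t^2 + 8t - 5; which vanishes at t = -5/2 and t = 1/2.
Evaluating at the critical points and endpoints: f(-5) = -134/3; f(-5/2) = 41/3; f(1/2) = -13/3; f(2) = 41/3.
The minimum over the interval is -134/3, attained at t = -5.

-134/3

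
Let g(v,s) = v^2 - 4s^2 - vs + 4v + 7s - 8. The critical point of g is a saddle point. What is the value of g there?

∂g/∂v = 2v - s + 4 = 0 and ∂g/∂s = -v - 8s + 7 = 0, so (v, s) = (-25/17, 18/17).
The Hessian has g_{vv} = 2, g_{ss} = -8, g_{vs} = -1, giving D = -17 < 0, so the point is a saddle point.
g(-25/17, 18/17) = -123/17.

-123/17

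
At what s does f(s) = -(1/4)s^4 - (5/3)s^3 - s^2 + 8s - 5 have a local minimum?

-2

Critical points: f'(s) = -s^3 - 5s^2 - 2s + 8 vanishes at s = -4, -2, 1.
f''(s) = -3s^2 - 10s - 2. f''(-4) = -10 < 0 ⇒ local maximum; f''(-2) = 6 > 0 ⇒ local minimum; f''(1) = -15 < 0 ⇒ local maximum.
So the local minimum value is f(-2) = -47/3.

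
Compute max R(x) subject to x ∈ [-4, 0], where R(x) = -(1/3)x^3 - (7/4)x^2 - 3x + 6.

R'(x) = -x^2 - (7/2)x - 3, which vanishes at x = -2 and x = -3/2.
Compare values at every candidate in [-4, 0]: R(-4) = 34/3, R(-2) = 23/3, R(-3/2) = 123/16, R(0) = 6.
So the maximum is R(-4) = 34/3.

34/3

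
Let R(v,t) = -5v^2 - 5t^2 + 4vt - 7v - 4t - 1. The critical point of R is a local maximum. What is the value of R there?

∂R/∂v = -10v + 4t - 7 = 0 and ∂R/∂t = 4v - 10t - 4 = 0, so (v, t) = (-43/42, -17/21).
The Hessian has R_{vv} = -10, R_{tt} = -10, R_{vt} = 4, giving D = 84 > 0 with R_{vv} < 0, so the point is a local maximum.
R(-43/42, -17/21) = 353/84.

353/84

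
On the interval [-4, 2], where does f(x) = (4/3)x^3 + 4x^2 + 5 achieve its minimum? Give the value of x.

-4

The derivative is 4x^2 + 8x, which vanishes at x = -2 and x = 0.
Candidates: f(-4) = -49/3,  f(-2) = 31/3,  f(0) = 5,  f(2) = 95/3.
So the minimum is f(-4) = -49/3.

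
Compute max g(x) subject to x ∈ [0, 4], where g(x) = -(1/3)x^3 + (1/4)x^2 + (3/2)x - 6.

-69/16

Differentiating, g'(x) = -x^2 + (1/2)x + 3/2; whose only zero in [0, 4] is x = 3/2.
Candidates: g(0) = -6, g(3/2) = -69/16, g(4) = -52/3.
So the maximum is g(3/2) = -69/16.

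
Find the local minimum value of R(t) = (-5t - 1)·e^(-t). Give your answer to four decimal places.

-2.2466

R'(t) = (-5)·e^(-t) + (-5t - 1)·(-1)·e^(-t) = (5t - 4)·e^(-t). Since e^(-t) > 0, the only critical point is t = 4/5.
R''(4/5) has the same sign as 5 > 0, so this is a local minimum.
R(4/5) = (-5)·e^(-4/5) ≈ -2.2466.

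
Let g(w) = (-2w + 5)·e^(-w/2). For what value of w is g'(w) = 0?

g'(w) = (-2)·e^(-w/2) + (-2w + 5)·(-1/2)·e^(-w/2) = (w - 9/2)·e^(-w/2). Since e^(-w/2) > 0, the only critical point is w = 9/2.
g''(9/2) has the same sign as 1 > 0, so this is a local minimum.
g(9/2) = (-4)·e^(-9/4) ≈ -0.4216.

9/2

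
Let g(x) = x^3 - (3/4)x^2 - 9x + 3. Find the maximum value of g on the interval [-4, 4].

19

Differentiating, g'(x) = 3x^2 - (3/2)x - 9; which vanishes at x = -3/2 and x = 2.
Candidates: g(-4) = -37,  g(-3/2) = 183/16,  g(2) = -10,  g(4) = 19.
So the maximum is g(4) = 19.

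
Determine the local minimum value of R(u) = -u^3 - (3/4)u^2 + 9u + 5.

-8

Critical points: R'(u) = -3u^2 - (3/2)u + 9 vanishes at u = -2, 3/2.
R''(u) = -6u - 3/2. R''(-2) = 21/2 > 0 ⇒ local minimum; R''(3/2) = -21/2 < 0 ⇒ local maximum.
Thus R has its local minimum at u = -2, with value -8.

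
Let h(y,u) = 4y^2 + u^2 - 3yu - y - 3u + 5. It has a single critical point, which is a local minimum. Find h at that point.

-11/7

∂h/∂y = 8y - 3u - 1 = 0 and ∂h/∂u = -3y + 2u - 3 = 0, so (y, u) = (11/7, 27/7).
The Hessian has h_{yy} = 8, h_{uu} = 2, h_{yu} = -3, giving D = 7 > 0 with h_{yy} > 0, so the point is a local minimum.
h(11/7, 27/7) = -11/7.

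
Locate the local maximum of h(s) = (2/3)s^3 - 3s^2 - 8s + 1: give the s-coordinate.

h'(s) = 2s^2 - 6s - 8. Setting h'(s) = 0 gives s ∈ {-1, 4}.
h''(s) = 4s - 6. h''(-1) = -10 < 0 ⇒ local maximum; h''(4) = 10 > 0 ⇒ local minimum.
The local maximum is h(-1) = 16/3.

-1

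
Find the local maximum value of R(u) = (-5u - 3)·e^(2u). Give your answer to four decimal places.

0.2770

Differentiating with the product rule gives R'(u) = (-10u - 11)·e^(2u). Since e^(2u) > 0, the only critical point is u = -11/10.
R''(-11/10) has the same sign as -10 < 0, so this is a local maximum.
R(-11/10) = (5/2)·e^(-11/5) ≈ 0.2770.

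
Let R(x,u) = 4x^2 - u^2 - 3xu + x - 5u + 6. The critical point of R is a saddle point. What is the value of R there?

234/25

∂R/∂x = 8x - 3u + 1 = 0 and ∂R/∂u = -3x - 2u - 5 = 0, so (x, u) = (-17/25, -37/25).
The Hessian has R_{xx} = 8, R_{uu} = -2, R_{xu} = -3, giving D = -25 < 0, so the point is a saddle point.
R(-17/25, -37/25) = 234/25.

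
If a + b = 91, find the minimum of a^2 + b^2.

8281/2

With a + b = 91, a^2 + b^2 = a^2 + (91 − a)^2.
The derivative 2a − 2(91 − a) = 4a − 182 vanishes at a = 91/2; second derivative 4 > 0, a minimum.
The minimum is 2·(91/2)^2 = 8281/2.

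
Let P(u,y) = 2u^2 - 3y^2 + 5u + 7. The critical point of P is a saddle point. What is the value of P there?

∂P/∂u = 4u + 5 = 0 and ∂P/∂y = -6y = 0, so (u, y) = (-5/4, 0).
The Hessian has P_{uu} = 4, P_{yy} = -6, P_{uy} = 0, giving D = -24 < 0, so the point is a saddle point.
P(-5/4, 0) = 31/8.

31/8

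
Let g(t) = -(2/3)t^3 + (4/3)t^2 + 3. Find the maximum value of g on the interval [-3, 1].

Differentiating, g'(t) = -2t^2 + (8/3)t; whose only zero in [-3, 1] is t = 0.
Evaluating at the critical points and endpoints: g(-3) = 33, g(0) = 3, g(1) = 11/3.
So the maximum is g(-3) = 33.

33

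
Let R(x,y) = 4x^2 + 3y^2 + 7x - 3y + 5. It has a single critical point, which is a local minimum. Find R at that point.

∂R/∂x = 8x + 7 = 0 and ∂R/∂y = 6y - 3 = 0, so (x, y) = (-7/8, 1/2).
The Hessian has R_{xx} = 8, R_{yy} = 6, R_{xy} = 0, giving D = 48 > 0 with R_{xx} > 0, so the point is a local minimum.
R(-7/8, 1/2) = 19/16.

19/16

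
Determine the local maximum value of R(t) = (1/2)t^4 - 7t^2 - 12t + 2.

Critical points: R'(t) = 2t^3 - 14t - 12 vanishes at t = -2, -1, 3.
R''(t) = 6t^2 - 14. R''(-2) = 10 > 0 ⇒ local minimum; R''(-1) = -8 < 0 ⇒ local maximum; R''(3) = 40 > 0 ⇒ local minimum.
Thus R has its local maximum at t = -1, with value 15/2.

15/2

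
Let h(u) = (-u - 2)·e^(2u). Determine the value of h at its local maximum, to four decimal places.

0.0034

Differentiating with the product rule gives h'(u) = (-2u - 5)·e^(2u). Since e^(2u) > 0, the only critical point is u = -5/2.
h''(-5/2) has the same sign as -2 < 0, so this is a local maximum.
h(-5/2) = (1/2)·e^(-5) ≈ 0.0034.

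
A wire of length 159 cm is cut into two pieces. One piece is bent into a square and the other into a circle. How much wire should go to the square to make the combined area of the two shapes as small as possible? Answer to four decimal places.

Let x be the length used for the square. Square side x/4; circle radius (159−x)/(2π).
A(x) = (x/4)² + π·((159−x)/(2π))² = x²/16 + (159−x)²/(4π) for 0 ≤ x ≤ 159. A'(x) = x/8 − (159−x)/(2π) = 0 gives x = 4·159/(π+4) ≈ 89.0558.
A'' = 1/8 + 1/(2π) > 0, so this gives the minimum combined area; x ≈ 89.0558 cm to the square.

89.0558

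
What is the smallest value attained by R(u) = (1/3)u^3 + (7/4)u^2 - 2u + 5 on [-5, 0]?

Differentiating, R'(u) = u^2 + (7/2)u - 2; whose only zero in [-5, 0] is u = -4.
Evaluating at the critical points and endpoints: R(-5) = 205/12,  R(-4) = 59/3,  R(0) = 5.
Hence the absolute minimum is 5 at u = 0.

5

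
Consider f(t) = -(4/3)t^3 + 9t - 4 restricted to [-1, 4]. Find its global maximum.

5

Differentiating, f'(t) = -4t^2 + 9; whose only zero in [-1, 4] is t = 3/2.
Evaluating at the critical points and endpoints: f(-1) = -35/3, f(3/2) = 5, f(4) = -160/3.
Hence the absolute maximum is 5 at t = 3/2.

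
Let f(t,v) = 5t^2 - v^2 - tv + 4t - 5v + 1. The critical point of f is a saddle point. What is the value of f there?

∂f/∂t = 10t - v + 4 = 0 and ∂f/∂v = -t - 2v - 5 = 0, so (t, v) = (-13/21, -46/21).
The Hessian has f_{tt} = 10, f_{vv} = -2, f_{tv} = -1, giving D = -21 < 0, so the point is a saddle point.
f(-13/21, -46/21) = 110/21.

110/21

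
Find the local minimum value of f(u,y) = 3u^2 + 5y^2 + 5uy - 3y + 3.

78/35

∂f/∂u = 6u + 5y = 0 and ∂f/∂y = 5u + 10y - 3 = 0, so (u, y) = (-3/7, 18/35).
The Hessian has f_{uu} = 6, f_{yy} = 10, f_{uy} = 5, giving D = 35 > 0 with f_{uu} > 0, so the point is a local minimum.
f(-3/7, 18/35) = 78/35.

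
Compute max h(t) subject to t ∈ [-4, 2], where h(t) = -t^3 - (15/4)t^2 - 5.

The derivative is -3t^2 - (15/2)t, which vanishes at t = -5/2 and t = 0.
Compare values at every candidate in [-4, 2]: h(-4) = -1; h(-5/2) = -205/16; h(0) = -5; h(2) = -28.
So the maximum is h(-4) = -1.

-1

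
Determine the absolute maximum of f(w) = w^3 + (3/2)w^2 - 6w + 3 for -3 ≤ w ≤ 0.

Differentiating, f'(w) = 3w^2 + 3w - 6; whose only zero in [-3, 0] is w = -2.
Candidates: f(-3) = 15/2, f(-2) = 13, f(0) = 3.
The maximum over the interval is 13, attained at w = -2.

13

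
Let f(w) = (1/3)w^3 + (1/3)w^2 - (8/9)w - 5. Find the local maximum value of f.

f'(w) = w^2 + (2/3)w - 8/9 = 0 at w = -4/3, 2/3.
Second-derivative test with f''(w) = 2w + 2/3: f''(-4/3) = -2 < 0 ⇒ local maximum; f''(2/3) = 2 > 0 ⇒ local minimum.
So the local maximum value is f(-4/3) = -325/81.

-325/81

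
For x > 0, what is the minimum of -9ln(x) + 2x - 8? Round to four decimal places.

-12.5367

R'(x) = -9/x + 2 = 0 gives x = 9/2.
R''(x) = 9/x², which is positive for x > 0, so this is a local minimum.
R(9/2) = -9·ln(9/2) + 9 - 8 ≈ -12.5367.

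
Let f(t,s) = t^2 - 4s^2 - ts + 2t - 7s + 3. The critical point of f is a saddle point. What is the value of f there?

∂f/∂t = 2t - s + 2 = 0 and ∂f/∂s = -t - 8s - 7 = 0, so (t, s) = (-23/17, -12/17).
The Hessian has f_{tt} = 2, f_{ss} = -8, f_{ts} = -1, giving D = -17 < 0, so the point is a saddle point.
f(-23/17, -12/17) = 70/17.

70/17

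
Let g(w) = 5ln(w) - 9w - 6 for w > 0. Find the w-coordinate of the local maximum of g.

5/9

g'(w) = 5/w − 9 = 0 gives w = 5/9.
g''(w) = -5/w², which is negative for w > 0, so this is a local maximum.
g(5/9) = 5·ln(5/9) - 5 - 6 ≈ -13.9389.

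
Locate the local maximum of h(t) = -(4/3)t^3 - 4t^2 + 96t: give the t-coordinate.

h'(t) = -4t^2 - 8t + 96 = 0 at t = -6, 4.
Since h''(t) = -8t - 8, we get h''(-6) = 40 > 0 ⇒ local minimum; h''(4) = -40 < 0 ⇒ local maximum.
Thus h has its local maximum at t = 4, with value 704/3.

4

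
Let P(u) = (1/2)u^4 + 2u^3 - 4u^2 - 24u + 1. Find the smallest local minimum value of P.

-39

P'(u) = 2u^3 + 6u^2 - 8u - 24 = 0 at u = -3, -2, 2.
P''(u) = 6u^2 + 12u - 8. P''(-3) = 10 > 0 ⇒ local minimum; P''(-2) = -8 < 0 ⇒ local maximum; P''(2) = 40 > 0 ⇒ local minimum.
So the smallest local minimum value is P(2) = -39.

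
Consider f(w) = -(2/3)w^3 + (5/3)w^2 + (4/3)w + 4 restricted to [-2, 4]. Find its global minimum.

The derivative is -2w^2 + (10/3)w + 4/3, which vanishes at w = -1/3 and w = 2.
Compare values at every candidate in [-2, 4]: f(-2) = 40/3, f(-1/3) = 305/81, f(2) = 8, f(4) = -20/3.
The minimum over the interval is -20/3, attained at w = 4.

-20/3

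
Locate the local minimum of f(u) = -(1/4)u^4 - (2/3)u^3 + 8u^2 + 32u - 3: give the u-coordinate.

f'(u) = -u^3 - 2u^2 + 16u + 32. Setting f'(u) = 0 gives u ∈ {-4, -2, 4}.
f''(u) = -3u^2 - 4u + 16. f''(-4) = -16 < 0 ⇒ local maximum; f''(-2) = 12 > 0 ⇒ local minimum; f''(4) = -48 < 0 ⇒ local maximum.
Thus f has its local minimum at u = -2, with value -101/3.

-2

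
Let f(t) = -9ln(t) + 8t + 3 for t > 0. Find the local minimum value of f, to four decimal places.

f'(t) = -9/t + 8 = 0 gives t = 9/8.
f''(t) = 9/t², which is positive for t > 0, so this is a local minimum.
f(9/8) = -9·ln(9/8) + 9 + 3 ≈ 10.9400.

10.9400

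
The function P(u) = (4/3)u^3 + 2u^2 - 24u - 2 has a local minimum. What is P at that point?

Critical points: P'(u) = 4u^2 + 4u - 24 vanishes at u = -3, 2.
Since P''(u) = 8u + 4, we get P''(-3) = -20 < 0 ⇒ local maximum; P''(2) = 20 > 0 ⇒ local minimum.
Thus P has its local minimum at u = 2, with value -94/3.

-94/3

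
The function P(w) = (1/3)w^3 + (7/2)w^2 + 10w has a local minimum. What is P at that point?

P'(w) = w^2 + 7w + 10 = 0 at w = -5, -2.
P''(w) = 2w + 7. P''(-5) = -3 < 0 ⇒ local maximum; P''(-2) = 3 > 0 ⇒ local minimum.
Thus P has its local minimum at w = -2, with value -26/3.

-26/3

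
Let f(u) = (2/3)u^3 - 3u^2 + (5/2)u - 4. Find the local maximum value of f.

f'(u) = 2u^2 - 6u + 5/2 = 0 at u = 1/2, 5/2.
f''(u) = 4u - 6. f''(1/2) = -4 < 0 ⇒ local maximum; f''(5/2) = 4 > 0 ⇒ local minimum.
Thus f has its local maximum at u = 1/2, with value -41/12.

-41/12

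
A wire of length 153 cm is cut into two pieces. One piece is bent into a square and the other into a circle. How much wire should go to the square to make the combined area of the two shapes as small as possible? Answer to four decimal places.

85.6952

Let x be the length used for the square. Square side x/4; circle radius (153−x)/(2π).
A(x) = (x/4)² + π·((153−x)/(2π))² = x²/16 + (153−x)²/(4π) for 0 ≤ x ≤ 153. A'(x) = x/8 − (153−x)/(2π) = 0 gives x = 4·153/(π+4) ≈ 85.6952.
A'' = 1/8 + 1/(2π) > 0, so this gives the minimum combined area; x ≈ 85.6952 cm to the square.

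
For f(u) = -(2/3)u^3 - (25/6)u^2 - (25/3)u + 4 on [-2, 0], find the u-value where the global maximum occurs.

Differentiating, f'(u) = -2u^2 - (25/3)u - 25/3; whose only zero in [-2, 0] is u = -5/3.
Compare values at every candidate in [-2, 0]: f(-2) = 28/3; f(-5/3) = 1523/162; f(0) = 4.
The maximum over the interval is 1523/162, attained at u = -5/3.

-5/3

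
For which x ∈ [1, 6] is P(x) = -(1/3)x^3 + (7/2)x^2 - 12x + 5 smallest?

6

Differentiating, P'(x) = -x^2 + 7x - 12; which vanishes at x = 3 and x = 4.
Compare values at every candidate in [1, 6]: P(1) = -23/6, P(3) = -17/2, P(4) = -25/3, P(6) = -13.
So the minimum is P(6) = -13.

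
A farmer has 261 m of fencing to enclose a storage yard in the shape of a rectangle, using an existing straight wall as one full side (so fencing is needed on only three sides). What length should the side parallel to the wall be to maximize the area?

Let the sides perpendicular to the wall have length x and the parallel side y, so 2x + y = 261 and the area is A = xy = x(261 − 2x).
A'(x) = 261 − 4x = 0 gives x = 261/4, and A''(x) = −4 < 0 confirms a maximum.
Then y = 261 − 2·261/4 = 261/2 and A = 68121/8.

261/2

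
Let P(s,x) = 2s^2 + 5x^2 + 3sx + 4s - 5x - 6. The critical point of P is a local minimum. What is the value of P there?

∂P/∂s = 4s + 3x + 4 = 0 and ∂P/∂x = 3s + 10x - 5 = 0, so (s, x) = (-55/31, 32/31).
The Hessian has P_{ss} = 4, P_{xx} = 10, P_{sx} = 3, giving D = 31 > 0 with P_{ss} > 0, so the point is a local minimum.
P(-55/31, 32/31) = -376/31.

-376/31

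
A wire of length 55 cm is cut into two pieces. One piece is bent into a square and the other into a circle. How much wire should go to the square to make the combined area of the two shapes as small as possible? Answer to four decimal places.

Let x be the length used for the square. Square side x/4; circle radius (55−x)/(2π).
A(x) = (x/4)² + π·((55−x)/(2π))² = x²/16 + (55−x)²/(4π) for 0 ≤ x ≤ 55. A'(x) = x/8 − (55−x)/(2π) = 0 gives x = 4·55/(π+4) ≈ 30.8055.
A'' = 1/8 + 1/(2π) > 0, so this gives the minimum combined area; x ≈ 30.8055 cm to the square.

30.8055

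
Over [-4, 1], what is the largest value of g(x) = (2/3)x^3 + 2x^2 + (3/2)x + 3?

g'(x) = 2x^2 + 4x + 3/2, which vanishes at x = -3/2 and x = -1/2.
Compare values at every candidate in [-4, 1]: g(-4) = -41/3,  g(-3/2) = 3,  g(-1/2) = 8/3,  g(1) = 43/6.
The maximum over the interval is 43/6, attained at x = 1.

43/6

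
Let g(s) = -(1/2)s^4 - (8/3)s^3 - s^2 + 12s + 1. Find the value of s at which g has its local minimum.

-2

g'(s) = -2s^3 - 8s^2 - 2s + 12 = 0 at s = -3, -2, 1.
Since g''(s) = -6s^2 - 16s - 2, we get g''(-3) = -8 < 0 ⇒ local maximum; g''(-2) = 6 > 0 ⇒ local minimum; g''(1) = -24 < 0 ⇒ local maximum.
So the local minimum value is g(-2) = -41/3.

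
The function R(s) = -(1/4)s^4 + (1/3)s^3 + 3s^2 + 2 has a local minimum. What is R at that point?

Critical points: R'(s) = -s^3 + s^2 + 6s vanishes at s = -2, 0, 3.
Since R''(s) = -3s^2 + 2s + 6, we get R''(-2) = -10 < 0 ⇒ local maximum; R''(0) = 6 > 0 ⇒ local minimum; R''(3) = -15 < 0 ⇒ local maximum.
So the local minimum value is R(0) = 2.

2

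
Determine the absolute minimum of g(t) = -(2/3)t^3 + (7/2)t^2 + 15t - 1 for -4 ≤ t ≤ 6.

The derivative is -2t^2 + 7t + 15, which vanishes at t = -3/2 and t = 5.
Candidates: g(-4) = 113/3,  g(-3/2) = -107/8,  g(5) = 469/6,  g(6) = 71.
Hence the absolute minimum is -107/8 at t = -3/2.

-107/8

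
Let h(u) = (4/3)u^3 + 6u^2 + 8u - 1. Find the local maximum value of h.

-11/3

h'(u) = 4u^2 + 12u + 8 = 0 at u = -2, -1.
Second-derivative test with h''(u) = 8u + 12: h''(-2) = -4 < 0 ⇒ local maximum; h''(-1) = 4 > 0 ⇒ local minimum.
Thus h has its local maximum at u = -2, with value -11/3.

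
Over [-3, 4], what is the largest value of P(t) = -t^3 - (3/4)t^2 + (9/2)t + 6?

51/4

The derivative is -3t^2 - (3/2)t + 9/2, which vanishes at t = -3/2 and t = 1.
Evaluating at the critical points and endpoints: P(-3) = 51/4,  P(-3/2) = 15/16,  P(1) = 35/4,  P(4) = -52.
Hence the absolute maximum is 51/4 at t = -3.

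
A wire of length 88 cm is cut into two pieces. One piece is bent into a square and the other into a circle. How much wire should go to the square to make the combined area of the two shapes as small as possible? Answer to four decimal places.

Let x be the length used for the square. Square side x/4; circle radius (88−x)/(2π).
A(x) = (x/4)² + π·((88−x)/(2π))² = x²/16 + (88−x)²/(4π) for 0 ≤ x ≤ 88. A'(x) = x/8 − (88−x)/(2π) = 0 gives x = 4·88/(π+4) ≈ 49.2887.
A'' = 1/8 + 1/(2π) > 0, so this gives the minimum combined area; x ≈ 49.2887 cm to the square.

49.2887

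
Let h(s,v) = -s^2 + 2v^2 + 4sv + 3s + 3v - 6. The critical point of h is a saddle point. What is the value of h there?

∂h/∂s = -2s + 4v + 3 = 0 and ∂h/∂v = 4s + 4v + 3 = 0, so (s, v) = (0, -3/4).
The Hessian has h_{ss} = -2, h_{vv} = 4, h_{sv} = 4, giving D = -24 < 0, so the point is a saddle point.
h(0, -3/4) = -57/8.

-57/8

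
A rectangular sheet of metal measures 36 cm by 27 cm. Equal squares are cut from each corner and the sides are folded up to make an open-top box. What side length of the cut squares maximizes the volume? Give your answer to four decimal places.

5.0917

With cut size x, the volume is V(x) = x(36 − 2x)(27 − 2x) for 0 < x < 13.5.
V'(x) = 12x^2 − 252x + 972. Setting V'(x) = 0 gives x ≈ 5.0917 (the root in (0, 13.5)).
V''(x) = 24x − 252 is negative there, so this is the maximum; V ≈ 2210.5485.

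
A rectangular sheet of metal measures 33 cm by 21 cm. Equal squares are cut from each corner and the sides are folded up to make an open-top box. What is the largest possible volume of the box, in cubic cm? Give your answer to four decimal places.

1301.8595

With cut size x, the volume is V(x) = x(33 − 2x)(21 − 2x) for 0 < x < 10.5.
V'(x) = 12x^2 − 216x + 693. Setting V'(x) = 0 gives x ≈ 4.1782 (the root in (0, 10.5)).
V''(x) = 24x − 216 is negative there, so this is the maximum; V ≈ 1301.8595.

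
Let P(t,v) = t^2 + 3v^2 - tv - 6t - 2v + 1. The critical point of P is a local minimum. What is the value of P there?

∂P/∂t = 2t - v - 6 = 0 and ∂P/∂v = -t + 6v - 2 = 0, so (t, v) = (38/11, 10/11).
The Hessian has P_{tt} = 2, P_{vv} = 6, P_{tv} = -1, giving D = 11 > 0 with P_{tt} > 0, so the point is a local minimum.
P(38/11, 10/11) = -113/11.

-113/11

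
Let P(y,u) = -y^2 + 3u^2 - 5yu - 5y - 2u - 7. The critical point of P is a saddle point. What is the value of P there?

∂P/∂y = -2y - 5u - 5 = 0 and ∂P/∂u = -5y + 6u - 2 = 0, so (y, u) = (-40/37, -21/37).
The Hessian has P_{yy} = -2, P_{uu} = 6, P_{yu} = -5, giving D = -37 < 0, so the point is a saddle point.
P(-40/37, -21/37) = -138/37.

-138/37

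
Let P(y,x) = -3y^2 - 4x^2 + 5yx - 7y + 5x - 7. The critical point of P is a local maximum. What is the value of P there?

∂P/∂y = -6y + 5x - 7 = 0 and ∂P/∂x = 5y - 8x + 5 = 0, so (y, x) = (-31/23, -5/23).
The Hessian has P_{yy} = -6, P_{xx} = -8, P_{yx} = 5, giving D = 23 > 0 with P_{yy} < 0, so the point is a local maximum.
P(-31/23, -5/23) = -65/23.

-65/23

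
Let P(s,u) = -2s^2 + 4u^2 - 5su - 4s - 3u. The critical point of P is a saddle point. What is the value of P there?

106/57

∂P/∂s = -4s - 5u - 4 = 0 and ∂P/∂u = -5s + 8u - 3 = 0, so (s, u) = (-47/57, -8/57).
The Hessian has P_{ss} = -4, P_{uu} = 8, P_{su} = -5, giving D = -57 < 0, so the point is a saddle point.
P(-47/57, -8/57) = 106/57.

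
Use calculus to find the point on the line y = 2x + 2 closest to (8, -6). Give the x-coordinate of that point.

Minimize D(x)^2 = (x - 8)^2 + (2x + 8)^2.
d/dx[D^2] = 2(x - 8) + 2·2·(2x + 8) = 0 ⇒ x = -8/5.
Then y = -6/5 and the distance is √(576/5) ≈ 10.7331.

-8/5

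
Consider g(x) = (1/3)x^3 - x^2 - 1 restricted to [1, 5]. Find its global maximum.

47/3

g'(x) = x^2 - 2x, whose only zero in [1, 5] is x = 2.
Evaluating at the critical points and endpoints: g(1) = -5/3; g(2) = -7/3; g(5) = 47/3.
Hence the absolute maximum is 47/3 at x = 5.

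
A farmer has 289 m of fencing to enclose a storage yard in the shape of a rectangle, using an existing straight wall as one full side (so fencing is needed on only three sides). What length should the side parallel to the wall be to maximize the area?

289/2

Let the sides perpendicular to the wall have length x and the parallel side y, so 2x + y = 289 and the area is A = xy = x(289 − 2x).
A'(x) = 289 − 4x = 0 gives x = 289/4, and A''(x) = −4 < 0 confirms a maximum.
Then y = 289 − 2·289/4 = 289/2 and A = 83521/8.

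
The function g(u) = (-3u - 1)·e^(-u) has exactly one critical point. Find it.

By the product rule, g'(u) = (3u - 2)·e^(-u). Since e^(-u) > 0, the only critical point is u = 2/3.
g''(2/3) has the same sign as 3 > 0, so this is a local minimum.
g(2/3) = (-3)·e^(-2/3) ≈ -1.5403.

2/3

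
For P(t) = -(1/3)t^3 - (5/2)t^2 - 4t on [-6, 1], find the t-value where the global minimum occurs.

1

The derivative is -t^2 - 5t - 4, which vanishes at t = -4 and t = -1.
Candidates: P(-6) = 6; P(-4) = -8/3; P(-1) = 11/6; P(1) = -41/6.
So the minimum is P(1) = -41/6.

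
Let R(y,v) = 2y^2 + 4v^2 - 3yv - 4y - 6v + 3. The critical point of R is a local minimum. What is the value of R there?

∂R/∂y = 4y - 3v - 4 = 0 and ∂R/∂v = -3y + 8v - 6 = 0, so (y, v) = (50/23, 36/23).
The Hessian has R_{yy} = 4, R_{vv} = 8, R_{yv} = -3, giving D = 23 > 0 with R_{yy} > 0, so the point is a local minimum.
R(50/23, 36/23) = -139/23.

-139/23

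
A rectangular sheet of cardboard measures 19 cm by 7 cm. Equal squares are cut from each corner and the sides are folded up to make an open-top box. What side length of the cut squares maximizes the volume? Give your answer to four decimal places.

With cut size x, the volume is V(x) = x(19 − 2x)(7 − 2x) for 0 < x < 3.5.
V'(x) = 12x^2 − 104x + 133. Setting V'(x) = 0 gives x ≈ 1.5594 (the root in (0, 3.5)).
V''(x) = 24x − 104 is negative there, so this is the maximum; V ≈ 96.1185.

1.5594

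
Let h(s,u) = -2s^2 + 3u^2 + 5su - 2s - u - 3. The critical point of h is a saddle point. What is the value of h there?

∂h/∂s = -4s + 5u - 2 = 0 and ∂h/∂u = 5s + 6u - 1 = 0, so (s, u) = (-1/7, 2/7).
The Hessian has h_{ss} = -4, h_{uu} = 6, h_{su} = 5, giving D = -49 < 0, so the point is a saddle point.
h(-1/7, 2/7) = -3.

-3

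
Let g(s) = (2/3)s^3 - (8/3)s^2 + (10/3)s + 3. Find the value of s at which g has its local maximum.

1

g'(s) = 2s^2 - (16/3)s + 10/3 = 0 at s = 1, 5/3.
Second-derivative test with g''(s) = 4s - 16/3: g''(1) = -4/3 < 0 ⇒ local maximum; g''(5/3) = 4/3 > 0 ⇒ local minimum.
Thus g has its local maximum at s = 1, with value 13/3.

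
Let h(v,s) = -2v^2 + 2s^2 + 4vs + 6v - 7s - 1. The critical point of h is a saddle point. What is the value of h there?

55/16

∂h/∂v = -4v + 4s + 6 = 0 and ∂h/∂s = 4v + 4s - 7 = 0, so (v, s) = (13/8, 1/8).
The Hessian has h_{vv} = -4, h_{ss} = 4, h_{vs} = 4, giving D = -32 < 0, so the point is a saddle point.
h(13/8, 1/8) = 55/16.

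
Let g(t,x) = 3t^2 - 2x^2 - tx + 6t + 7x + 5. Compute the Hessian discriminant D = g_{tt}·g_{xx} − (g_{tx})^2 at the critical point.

-25

∂g/∂t = 6t - x + 6 = 0 and ∂g/∂x = -t - 4x + 7 = 0, so (t, x) = (-17/25, 48/25).
The Hessian has g_{tt} = 6, g_{xx} = -4, g_{tx} = -1, giving D = -25 < 0, so the point is a saddle point.
D = (6)·(-4) − (-1)^2 = -25.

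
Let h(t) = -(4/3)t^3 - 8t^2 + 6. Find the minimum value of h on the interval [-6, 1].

The derivative is -4t^2 - 16t, which vanishes at t = -4 and t = 0.
Candidates: h(-6) = 6; h(-4) = -110/3; h(0) = 6; h(1) = -10/3.
Hence the absolute minimum is -110/3 at t = -4.

-110/3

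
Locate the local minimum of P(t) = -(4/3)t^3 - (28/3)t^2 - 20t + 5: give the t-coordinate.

P'(t) = -4t^2 - (56/3)t - 20. Setting P'(t) = 0 gives t ∈ {-3, -5/3}.
Second-derivative test with P''(t) = -8t - 56/3: P''(-3) = 16/3 > 0 ⇒ local minimum; P''(-5/3) = -16/3 < 0 ⇒ local maximum.
The local minimum is P(-3) = 17.

-3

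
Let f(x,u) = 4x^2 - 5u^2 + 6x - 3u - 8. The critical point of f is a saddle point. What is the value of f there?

-49/5

∂f/∂x = 8x + 6 = 0 and ∂f/∂u = -10u - 3 = 0, so (x, u) = (-3/4, -3/10).
The Hessian has f_{xx} = 8, f_{uu} = -10, f_{xu} = 0, giving D = -80 < 0, so the point is a saddle point.
f(-3/4, -3/10) = -49/5.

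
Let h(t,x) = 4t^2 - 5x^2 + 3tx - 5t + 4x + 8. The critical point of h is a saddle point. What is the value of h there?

∂h/∂t = 8t + 3x - 5 = 0 and ∂h/∂x = 3t - 10x + 4 = 0, so (t, x) = (38/89, 47/89).
The Hessian has h_{tt} = 8, h_{xx} = -10, h_{tx} = 3, giving D = -89 < 0, so the point is a saddle point.
h(38/89, 47/89) = 711/89.

711/89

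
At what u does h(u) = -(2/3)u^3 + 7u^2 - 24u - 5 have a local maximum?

4

h'(u) = -2u^2 + 14u - 24. Setting h'(u) = 0 gives u ∈ {3, 4}.
h''(u) = -4u + 14. h''(3) = 2 > 0 ⇒ local minimum; h''(4) = -2 < 0 ⇒ local maximum.
Thus h has its local maximum at u = 4, with value -95/3.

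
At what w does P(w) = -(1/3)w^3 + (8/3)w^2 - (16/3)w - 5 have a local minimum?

4/3

P'(w) = -w^2 + (16/3)w - 16/3 = 0 at w = 4/3, 4.
Second-derivative test with P''(w) = -2w + 16/3: P''(4/3) = 8/3 > 0 ⇒ local minimum; P''(4) = -8/3 < 0 ⇒ local maximum.
The local minimum is P(4/3) = -661/81.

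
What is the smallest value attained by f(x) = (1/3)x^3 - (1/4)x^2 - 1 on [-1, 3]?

f'(x) = x^2 - (1/2)x, which vanishes at x = 0 and x = 1/2.
Evaluating at the critical points and endpoints: f(-1) = -19/12; f(0) = -1; f(1/2) = -49/48; f(3) = 23/4.
So the minimum is f(-1) = -19/12.

-19/12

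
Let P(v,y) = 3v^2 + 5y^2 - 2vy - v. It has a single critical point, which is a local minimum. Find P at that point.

-5/56

∂P/∂v = 6v - 2y - 1 = 0 and ∂P/∂y = -2v + 10y = 0, so (v, y) = (5/28, 1/28).
The Hessian has P_{vv} = 6, P_{yy} = 10, P_{vy} = -2, giving D = 56 > 0 with P_{vv} > 0, so the point is a local minimum.
P(5/28, 1/28) = -5/56.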